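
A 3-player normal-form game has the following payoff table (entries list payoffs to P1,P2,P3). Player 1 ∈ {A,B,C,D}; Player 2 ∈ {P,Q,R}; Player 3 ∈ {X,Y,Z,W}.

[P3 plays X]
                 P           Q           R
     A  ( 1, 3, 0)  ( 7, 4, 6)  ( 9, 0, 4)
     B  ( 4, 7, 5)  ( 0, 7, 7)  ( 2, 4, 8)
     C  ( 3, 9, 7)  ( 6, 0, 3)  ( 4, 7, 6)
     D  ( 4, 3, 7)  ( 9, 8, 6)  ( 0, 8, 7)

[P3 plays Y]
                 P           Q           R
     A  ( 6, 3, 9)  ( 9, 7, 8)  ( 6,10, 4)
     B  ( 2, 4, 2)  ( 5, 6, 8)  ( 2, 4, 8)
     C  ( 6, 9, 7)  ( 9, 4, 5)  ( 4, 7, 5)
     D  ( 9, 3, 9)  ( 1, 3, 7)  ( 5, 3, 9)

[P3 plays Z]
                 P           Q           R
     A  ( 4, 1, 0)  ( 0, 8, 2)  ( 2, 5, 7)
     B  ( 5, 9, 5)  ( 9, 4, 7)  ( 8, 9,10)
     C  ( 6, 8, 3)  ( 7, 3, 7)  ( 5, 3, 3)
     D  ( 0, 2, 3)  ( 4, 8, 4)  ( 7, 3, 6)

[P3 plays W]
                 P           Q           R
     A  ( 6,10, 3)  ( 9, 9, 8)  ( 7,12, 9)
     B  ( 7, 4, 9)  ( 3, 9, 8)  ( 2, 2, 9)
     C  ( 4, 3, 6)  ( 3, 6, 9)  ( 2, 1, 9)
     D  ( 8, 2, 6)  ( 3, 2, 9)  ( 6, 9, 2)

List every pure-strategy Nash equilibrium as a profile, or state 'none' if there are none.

(A,P,X): not NE [P1→D gives 4>1; P2→Q gives 4>3; P3→Y gives 9>0]
(A,P,Y): not NE [P1→D gives 9>6; P2→R gives 10>3]
(A,P,Z): not NE [P1→C gives 6>4; P2→Q gives 8>1; P3→Y gives 9>0]
(A,P,W): not NE [P1→D gives 8>6; P2→R gives 12>10; P3→Y gives 9>3]
(A,Q,X): not NE [P1→D gives 9>7; P3→W gives 8>6]
(A,Q,Y): not NE [P2→R gives 10>7]
(A,Q,Z): not NE [P1→B gives 9>0; P3→W gives 8>2]
(A,Q,W): not NE [P2→R gives 12>9]
(A,R,X): not NE [P2→Q gives 4>0; P3→W gives 9>4]
(A,R,Y): not NE [P3→W gives 9>4]
(A,R,Z): not NE [P1→B gives 8>2; P2→Q gives 8>5; P3→W gives 9>7]
(A,R,W): NE
(B,P,X): not NE [P3→W gives 9>5]
(B,P,Y): not NE [P1→D gives 9>2; P2→Q gives 6>4; P3→W gives 9>2]
(B,P,Z): not NE [P1→C gives 6>5; P3→W gives 9>5]
(B,P,W): not NE [P1→D gives 8>7; P2→Q gives 9>4]
(B,Q,X): not NE [P1→D gives 9>0; P3→W gives 8>7]
(B,Q,Y): not NE [P1→C gives 9>5]
(B,Q,Z): not NE [P2→R gives 9>4; P3→W gives 8>7]
(B,Q,W): not NE [P1→A gives 9>3]
(B,R,X): not NE [P1→A gives 9>2; P2→Q gives 7>4; P3→Z gives 10>8]
(B,R,Y): not NE [P1→A gives 6>2; P2→Q gives 6>4; P3→Z gives 10>8]
(B,R,Z): NE
(B,R,W): not NE [P1→A gives 7>2; P2→Q gives 9>2; P3→Z gives 10>9]
(C,P,X): not NE [P1→D gives 4>3]
(C,P,Y): not NE [P1→D gives 9>6]
(C,P,Z): not NE [P3→Y gives 7>3]
(C,P,W): not NE [P1→D gives 8>4; P2→Q gives 6>3; P3→Y gives 7>6]
(C,Q,X): not NE [P1→D gives 9>6; P2→P gives 9>0; P3→W gives 9>3]
(C,Q,Y): not NE [P2→P gives 9>4; P3→W gives 9>5]
(C,Q,Z): not NE [P1→B gives 9>7; P2→P gives 8>3; P3→W gives 9>7]
(C,Q,W): not NE [P1→A gives 9>3]
(C,R,X): not NE [P1→A gives 9>4; P2→P gives 9>7; P3→W gives 9>6]
(C,R,Y): not NE [P1→A gives 6>4; P2→P gives 9>7; P3→W gives 9>5]
(C,R,Z): not NE [P1→B gives 8>5; P2→P gives 8>3; P3→W gives 9>3]
(C,R,W): not NE [P1→A gives 7>2; P2→Q gives 6>1]
(D,P,X): not NE [P2→R gives 8>3; P3→Y gives 9>7]
(D,P,Y): NE
(D,P,Z): not NE [P1→C gives 6>0; P2→Q gives 8>2; P3→Y gives 9>3]
(D,P,W): not NE [P2→R gives 9>2; P3→Y gives 9>6]
(D,Q,X): not NE [P3→W gives 9>6]
(D,Q,Y): not NE [P1→C gives 9>1; P3→W gives 9>7]
(D,Q,Z): not NE [P1→B gives 9>4; P3→W gives 9>4]
(D,Q,W): not NE [P1→A gives 9>3; P2→R gives 9>2]
(D,R,X): not NE [P1→A gives 9>0; P3→Y gives 9>7]
(D,R,Y): not NE [P1→A gives 6>5]
(D,R,Z): not NE [P1→B gives 8>7; P2→Q gives 8>3; P3→Y gives 9>6]
(D,R,W): not NE [P1→A gives 7>6; P3→Y gives 9>2]

PSNE = {(A,R,W), (B,R,Z), (D,P,Y)}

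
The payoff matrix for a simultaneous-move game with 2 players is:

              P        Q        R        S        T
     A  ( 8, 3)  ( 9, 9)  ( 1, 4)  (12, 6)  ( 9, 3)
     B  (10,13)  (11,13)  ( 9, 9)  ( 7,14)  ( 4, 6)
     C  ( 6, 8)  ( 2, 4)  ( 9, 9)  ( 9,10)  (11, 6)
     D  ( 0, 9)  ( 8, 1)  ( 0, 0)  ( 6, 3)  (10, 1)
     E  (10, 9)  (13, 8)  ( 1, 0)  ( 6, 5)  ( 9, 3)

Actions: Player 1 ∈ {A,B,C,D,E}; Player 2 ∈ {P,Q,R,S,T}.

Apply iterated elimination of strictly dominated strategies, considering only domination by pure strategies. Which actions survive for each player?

P2 drop R (S beats it: A:6>4 B:14>9 C:10>9 D:3>0 E:5>0)
P2 drop T (S beats it: A:6>3 B:14>6 C:10>6 D:3>1 E:5>3)
P1 drop C (A beats it: P:8>6 Q:9>2 S:12>9)
P1 drop D (A beats it: P:8>0 Q:9>8 S:12>6)
P1→{A,B,E} P2→{P,Q,S}

IESDS → P1:{A,B,E} P2:{P,Q,S}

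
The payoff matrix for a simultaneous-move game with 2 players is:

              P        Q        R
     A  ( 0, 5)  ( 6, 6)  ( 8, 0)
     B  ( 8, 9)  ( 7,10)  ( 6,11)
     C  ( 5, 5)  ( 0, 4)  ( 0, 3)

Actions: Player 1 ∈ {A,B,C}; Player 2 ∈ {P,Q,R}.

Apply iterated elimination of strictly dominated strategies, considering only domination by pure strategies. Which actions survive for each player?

P1 drop C (B beats it: P:8>5 Q:7>0 R:6>0)
P2 drop P (Q beats it: A:6>5 B:10>9)
P1→{A,B} P2→{Q,R}

IESDS → P1:{A,B} P2:{Q,R}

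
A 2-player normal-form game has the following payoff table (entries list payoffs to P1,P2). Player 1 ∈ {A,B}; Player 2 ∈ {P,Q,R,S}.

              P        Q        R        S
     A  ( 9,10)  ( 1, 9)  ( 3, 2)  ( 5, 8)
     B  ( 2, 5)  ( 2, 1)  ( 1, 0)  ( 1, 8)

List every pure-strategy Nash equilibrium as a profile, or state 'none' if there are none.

(A,P): NE
(A,Q): not NE [P1→B gives 2>1; P2→P gives 10>9]
(A,R): not NE [P2→P gives 10>2]
(A,S): not NE [P2→P gives 10>8]
(B,P): not NE [P1→A gives 9>2; P2→S gives 8>5]
(B,Q): not NE [P2→S gives 8>1]
(B,R): not NE [P1→A gives 3>1; P2→S gives 8>0]
(B,S): not NE [P1→A gives 5>1]

PSNE = {(A,P)}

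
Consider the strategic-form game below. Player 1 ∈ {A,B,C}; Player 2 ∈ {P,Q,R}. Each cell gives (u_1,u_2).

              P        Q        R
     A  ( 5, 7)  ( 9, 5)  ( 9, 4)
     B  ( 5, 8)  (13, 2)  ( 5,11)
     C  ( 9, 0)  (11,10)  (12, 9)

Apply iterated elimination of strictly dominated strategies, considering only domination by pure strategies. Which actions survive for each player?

P1 drop A (C beats it: P:9>5 Q:11>9 R:12>9)
P2 drop P (R beats it: B:11>8 C:9>0)
P1→{B,C} P2→{Q,R}

Remaining: P1:{B,C} P2:{Q,R}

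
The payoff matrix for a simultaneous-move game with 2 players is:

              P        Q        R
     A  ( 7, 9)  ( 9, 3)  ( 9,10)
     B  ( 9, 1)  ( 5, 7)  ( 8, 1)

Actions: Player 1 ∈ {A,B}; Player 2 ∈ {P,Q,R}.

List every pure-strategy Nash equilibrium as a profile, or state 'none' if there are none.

(A,P): not NE [P1→B gives 9>7; P2→R gives 10>9]
(A,Q): not NE [P2→R gives 10>3]
(A,R): NE
(B,P): not NE [P2→Q gives 7>1]
(B,Q): not NE [P1→A gives 9>5]
(B,R): not NE [P1→A gives 9>8; P2→Q gives 7>1]

NE set: (A,R)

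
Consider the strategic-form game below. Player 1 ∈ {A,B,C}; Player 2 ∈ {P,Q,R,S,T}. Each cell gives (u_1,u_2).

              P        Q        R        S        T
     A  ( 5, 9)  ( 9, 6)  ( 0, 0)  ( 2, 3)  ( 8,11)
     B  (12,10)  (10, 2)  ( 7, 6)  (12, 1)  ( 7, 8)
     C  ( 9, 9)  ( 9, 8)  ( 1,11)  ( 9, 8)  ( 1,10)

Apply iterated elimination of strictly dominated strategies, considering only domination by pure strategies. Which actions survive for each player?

Remaining: P1:{A,B} P2:{P,T}

P1 drop C (B beats it: P:12>9 Q:10>9 R:7>1 S:12>9 T:7>1)
P2 drop Q (P beats it: A:9>6 B:10>2)
P2 drop R (P beats it: A:9>0 B:10>6)
P2 drop S (P beats it: A:9>3 B:10>1)
P1→{A,B} P2→{P,T}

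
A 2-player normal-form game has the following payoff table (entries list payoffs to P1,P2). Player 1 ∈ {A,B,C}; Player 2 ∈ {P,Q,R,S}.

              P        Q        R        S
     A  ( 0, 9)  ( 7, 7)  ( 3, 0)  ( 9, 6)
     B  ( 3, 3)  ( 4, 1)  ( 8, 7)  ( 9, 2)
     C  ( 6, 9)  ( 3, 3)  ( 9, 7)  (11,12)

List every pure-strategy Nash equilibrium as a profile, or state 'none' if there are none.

PSNE = {(C,S)}

(A,P): not NE [P1→C gives 6>0]
(A,Q): not NE [P2→P gives 9>7]
(A,R): not NE [P1→C gives 9>3; P2→P gives 9>0]
(A,S): not NE [P1→C gives 11>9; P2→P gives 9>6]
(B,P): not NE [P1→C gives 6>3; P2→R gives 7>3]
(B,Q): not NE [P1→A gives 7>4; P2→R gives 7>1]
(B,R): not NE [P1→C gives 9>8]
(B,S): not NE [P1→C gives 11>9; P2→R gives 7>2]
(C,P): not NE [P2→S gives 12>9]
(C,Q): not NE [P1→A gives 7>3; P2→S gives 12>3]
(C,R): not NE [P2→S gives 12>7]
(C,S): NE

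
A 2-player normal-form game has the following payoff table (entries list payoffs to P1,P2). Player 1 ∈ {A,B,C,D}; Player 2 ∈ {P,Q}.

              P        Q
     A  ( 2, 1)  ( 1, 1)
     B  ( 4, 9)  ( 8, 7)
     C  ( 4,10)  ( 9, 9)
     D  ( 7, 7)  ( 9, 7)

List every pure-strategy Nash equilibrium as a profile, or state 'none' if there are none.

(A,P): not NE [P1→D gives 7>2]
(A,Q): not NE [P1→D gives 9>1]
(B,P): not NE [P1→D gives 7>4]
(B,Q): not NE [P1→D gives 9>8; P2→P gives 9>7]
(C,P): not NE [P1→D gives 7>4]
(C,Q): not NE [P2→P gives 10>9]
(D,P): NE
(D,Q): NE

NE set: (D,P), (D,Q)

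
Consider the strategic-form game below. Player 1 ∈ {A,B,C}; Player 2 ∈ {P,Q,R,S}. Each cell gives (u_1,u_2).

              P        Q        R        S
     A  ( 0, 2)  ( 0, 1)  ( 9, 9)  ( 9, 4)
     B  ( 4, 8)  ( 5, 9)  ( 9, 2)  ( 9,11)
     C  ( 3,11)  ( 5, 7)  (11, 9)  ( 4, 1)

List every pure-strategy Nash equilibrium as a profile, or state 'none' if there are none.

NE set: (B,S)

(A,P): not NE [P1→B gives 4>0; P2→R gives 9>2]
(A,Q): not NE [P1→C gives 5>0; P2→R gives 9>1]
(A,R): not NE [P1→C gives 11>9]
(A,S): not NE [P2→R gives 9>4]
(B,P): not NE [P2→S gives 11>8]
(B,Q): not NE [P2→S gives 11>9]
(B,R): not NE [P1→C gives 11>9; P2→S gives 11>2]
(B,S): NE
(C,P): not NE [P1→B gives 4>3]
(C,Q): not NE [P2→P gives 11>7]
(C,R): not NE [P2→P gives 11>9]
(C,S): not NE [P1→B gives 9>4; P2→P gives 11>1]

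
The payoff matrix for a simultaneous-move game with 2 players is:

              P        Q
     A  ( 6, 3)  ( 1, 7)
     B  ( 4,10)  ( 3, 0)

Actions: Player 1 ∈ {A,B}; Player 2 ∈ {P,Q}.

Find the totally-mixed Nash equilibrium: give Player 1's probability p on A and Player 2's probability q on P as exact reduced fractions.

P1 indiff ⇒ q·6+(1-q)·1 = q·4+(1-q)·3 ⇒ q(2) = (1-q)(2) ⇒ q = 1/2
P2 indiff ⇒ p·3+(1-p)·10 = p·7+(1-p)·0 ⇒ p(-4) = (1-p)(-10) ⇒ p = 5/7

(p,q) = (5/7, 1/2)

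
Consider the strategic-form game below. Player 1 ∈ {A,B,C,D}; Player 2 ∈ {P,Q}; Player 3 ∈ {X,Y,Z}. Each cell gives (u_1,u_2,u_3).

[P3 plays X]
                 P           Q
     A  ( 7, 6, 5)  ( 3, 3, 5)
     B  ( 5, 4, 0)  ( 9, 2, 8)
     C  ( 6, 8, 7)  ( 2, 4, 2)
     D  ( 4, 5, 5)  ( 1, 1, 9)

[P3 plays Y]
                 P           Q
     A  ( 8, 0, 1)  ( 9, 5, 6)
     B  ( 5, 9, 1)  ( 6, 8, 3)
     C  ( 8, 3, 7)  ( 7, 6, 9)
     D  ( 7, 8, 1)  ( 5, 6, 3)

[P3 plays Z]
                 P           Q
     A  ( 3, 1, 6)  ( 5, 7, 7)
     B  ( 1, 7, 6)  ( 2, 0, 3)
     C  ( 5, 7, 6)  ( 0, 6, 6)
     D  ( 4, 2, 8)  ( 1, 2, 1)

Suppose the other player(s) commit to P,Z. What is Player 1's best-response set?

argmax u_1 = {C}

u_1(A vs P,Z) = 3
u_1(B vs P,Z) = 1
u_1(C vs P,Z) = 5
u_1(D vs P,Z) = 4
max payoff 5 at {C}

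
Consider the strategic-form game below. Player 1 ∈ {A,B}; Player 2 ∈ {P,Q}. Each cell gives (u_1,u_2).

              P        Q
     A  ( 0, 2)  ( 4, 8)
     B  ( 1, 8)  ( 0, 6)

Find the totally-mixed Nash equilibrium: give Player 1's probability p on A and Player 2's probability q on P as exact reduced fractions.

P1 indiff ⇒ q·0+(1-q)·4 = q·1+(1-q)·0 ⇒ q(-1) = (1-q)(-4) ⇒ q = 4/5
P2 indiff ⇒ p·2+(1-p)·8 = p·8+(1-p)·6 ⇒ p(-6) = (1-p)(-2) ⇒ p = 1/4

P1 mixes 1/4 on A; P2 mixes 4/5 on P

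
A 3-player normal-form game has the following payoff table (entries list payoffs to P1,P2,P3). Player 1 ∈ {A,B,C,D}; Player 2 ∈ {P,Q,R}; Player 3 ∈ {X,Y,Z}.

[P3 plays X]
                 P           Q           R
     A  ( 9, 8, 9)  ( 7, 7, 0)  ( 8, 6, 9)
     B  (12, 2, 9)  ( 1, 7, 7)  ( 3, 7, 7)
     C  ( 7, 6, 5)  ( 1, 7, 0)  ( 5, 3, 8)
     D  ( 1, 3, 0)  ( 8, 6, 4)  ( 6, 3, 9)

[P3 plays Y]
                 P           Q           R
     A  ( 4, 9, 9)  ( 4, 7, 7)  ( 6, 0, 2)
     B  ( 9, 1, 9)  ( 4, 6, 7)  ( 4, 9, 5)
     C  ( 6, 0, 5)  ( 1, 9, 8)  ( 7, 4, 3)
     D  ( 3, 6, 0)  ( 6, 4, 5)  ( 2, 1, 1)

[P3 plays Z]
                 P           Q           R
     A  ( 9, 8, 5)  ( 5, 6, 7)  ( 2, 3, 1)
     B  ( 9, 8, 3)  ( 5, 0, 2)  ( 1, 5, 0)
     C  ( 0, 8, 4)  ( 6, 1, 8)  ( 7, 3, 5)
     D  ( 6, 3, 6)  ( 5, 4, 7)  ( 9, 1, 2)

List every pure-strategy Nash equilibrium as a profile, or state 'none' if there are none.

Equilibria: none

(A,P,X): not NE [P1→B gives 12>9]
(A,P,Y): not NE [P1→B gives 9>4]
(A,P,Z): not NE [P3→Y gives 9>5]
(A,Q,X): not NE [P1→D gives 8>7; P2→P gives 8>7; P3→Z gives 7>0]
(A,Q,Y): not NE [P1→D gives 6>4; P2→P gives 9>7]
(A,Q,Z): not NE [P1→C gives 6>5; P2→P gives 8>6]
(A,R,X): not NE [P2→P gives 8>6]
(A,R,Y): not NE [P1→C gives 7>6; P2→P gives 9>0; P3→X gives 9>2]
(A,R,Z): not NE [P1→D gives 9>2; P2→P gives 8>3; P3→X gives 9>1]
(B,P,X): not NE [P2→R gives 7>2]
(B,P,Y): not NE [P2→R gives 9>1]
(B,P,Z): not NE [P3→Y gives 9>3]
(B,Q,X): not NE [P1→D gives 8>1]
(B,Q,Y): not NE [P1→D gives 6>4; P2→R gives 9>6]
(B,Q,Z): not NE [P1→C gives 6>5; P2→P gives 8>0; P3→Y gives 7>2]
(B,R,X): not NE [P1→A gives 8>3]
(B,R,Y): not NE [P1→C gives 7>4; P3→X gives 7>5]
(B,R,Z): not NE [P1→D gives 9>1; P2→P gives 8>5; P3→X gives 7>0]
(C,P,X): not NE [P1→B gives 12>7; P2→Q gives 7>6]
(C,P,Y): not NE [P1→B gives 9>6; P2→Q gives 9>0]
(C,P,Z): not NE [P1→B gives 9>0; P3→Y gives 5>4]
(C,Q,X): not NE [P1→D gives 8>1; P3→Z gives 8>0]
(C,Q,Y): not NE [P1→D gives 6>1]
(C,Q,Z): not NE [P2→P gives 8>1]
(C,R,X): not NE [P1→A gives 8>5; P2→Q gives 7>3]
(C,R,Y): not NE [P2→Q gives 9>4; P3→X gives 8>3]
(C,R,Z): not NE [P1→D gives 9>7; P2→P gives 8>3; P3→X gives 8>5]
(D,P,X): not NE [P1→B gives 12>1; P2→Q gives 6>3; P3→Z gives 6>0]
(D,P,Y): not NE [P1→B gives 9>3; P3→Z gives 6>0]
(D,P,Z): not NE [P1→B gives 9>6; P2→Q gives 4>3]
(D,Q,X): not NE [P3→Z gives 7>4]
(D,Q,Y): not NE [P2→P gives 6>4; P3→Z gives 7>5]
(D,Q,Z): not NE [P1→C gives 6>5]
(D,R,X): not NE [P1→A gives 8>6; P2→Q gives 6>3]
(D,R,Y): not NE [P1→C gives 7>2; P2→P gives 6>1; P3→X gives 9>1]
(D,R,Z): not NE [P2→Q gives 4>1; P3→X gives 9>2]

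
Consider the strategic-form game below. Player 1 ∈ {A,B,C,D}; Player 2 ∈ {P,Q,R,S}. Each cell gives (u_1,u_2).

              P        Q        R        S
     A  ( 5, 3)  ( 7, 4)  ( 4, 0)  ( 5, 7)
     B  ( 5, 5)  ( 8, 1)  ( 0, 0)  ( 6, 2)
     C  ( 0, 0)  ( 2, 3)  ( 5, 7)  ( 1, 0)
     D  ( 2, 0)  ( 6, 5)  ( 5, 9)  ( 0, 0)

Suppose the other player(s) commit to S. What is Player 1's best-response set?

BR_1 = {B}

u_1(A vs S) = 5
u_1(B vs S) = 6
u_1(C vs S) = 1
u_1(D vs S) = 0
max payoff 6 at {B}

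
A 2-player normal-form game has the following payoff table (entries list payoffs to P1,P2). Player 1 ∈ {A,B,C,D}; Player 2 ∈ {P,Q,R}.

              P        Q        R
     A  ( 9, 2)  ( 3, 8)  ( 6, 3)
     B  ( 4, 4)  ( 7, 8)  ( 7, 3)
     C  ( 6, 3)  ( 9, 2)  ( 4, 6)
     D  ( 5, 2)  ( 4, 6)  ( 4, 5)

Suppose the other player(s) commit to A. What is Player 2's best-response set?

u_2(P vs A) = 2
u_2(Q vs A) = 8
u_2(R vs A) = 3
max payoff 8 at {Q}

BR_2 = {Q}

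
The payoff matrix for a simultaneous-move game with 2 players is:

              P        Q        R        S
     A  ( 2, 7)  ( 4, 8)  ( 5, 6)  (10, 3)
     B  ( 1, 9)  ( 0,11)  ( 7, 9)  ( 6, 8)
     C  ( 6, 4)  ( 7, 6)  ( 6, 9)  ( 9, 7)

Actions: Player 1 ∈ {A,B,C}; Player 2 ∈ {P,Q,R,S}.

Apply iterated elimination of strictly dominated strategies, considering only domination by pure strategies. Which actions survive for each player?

Survivors P1:{B,C} P2:{Q,R}

P2 drop P (Q beats it: A:8>7 B:11>9 C:6>4)
P2 drop S (R beats it: A:6>3 B:9>8 C:9>7)
P1 drop A (C beats it: Q:7>4 R:6>5)
P1→{B,C} P2→{Q,R}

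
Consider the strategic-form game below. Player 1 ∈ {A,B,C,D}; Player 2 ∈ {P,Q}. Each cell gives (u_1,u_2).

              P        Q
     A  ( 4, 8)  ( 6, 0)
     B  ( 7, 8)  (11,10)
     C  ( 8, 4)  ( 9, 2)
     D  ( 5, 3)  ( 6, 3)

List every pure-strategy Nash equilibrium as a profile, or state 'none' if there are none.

(A,P): not NE [P1→C gives 8>4]
(A,Q): not NE [P1→B gives 11>6; P2→P gives 8>0]
(B,P): not NE [P1→C gives 8>7; P2→Q gives 10>8]
(B,Q): NE
(C,P): NE
(C,Q): not NE [P1→B gives 11>9; P2→P gives 4>2]
(D,P): not NE [P1→C gives 8>5]
(D,Q): not NE [P1→B gives 11>6]

Nash profiles: (B,Q), (C,P)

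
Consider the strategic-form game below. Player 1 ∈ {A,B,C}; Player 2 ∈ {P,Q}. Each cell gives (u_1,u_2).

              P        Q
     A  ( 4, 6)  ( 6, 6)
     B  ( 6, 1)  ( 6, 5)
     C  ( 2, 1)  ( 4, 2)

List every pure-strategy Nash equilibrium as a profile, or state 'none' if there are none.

(A,P): not NE [P1→B gives 6>4]
(A,Q): NE
(B,P): not NE [P2→Q gives 5>1]
(B,Q): NE
(C,P): not NE [P1→B gives 6>2; P2→Q gives 2>1]
(C,Q): not NE [P1→B gives 6>4]

NE set: (A,Q), (B,Q)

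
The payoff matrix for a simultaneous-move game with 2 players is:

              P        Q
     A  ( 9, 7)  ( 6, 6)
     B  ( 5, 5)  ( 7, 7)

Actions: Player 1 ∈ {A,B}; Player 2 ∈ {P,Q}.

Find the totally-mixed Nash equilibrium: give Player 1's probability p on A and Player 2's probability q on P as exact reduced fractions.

P1 indiff ⇒ q·9+(1-q)·6 = q·5+(1-q)·7 ⇒ q(4) = (1-q)(1) ⇒ q = 1/5
P2 indiff ⇒ p·7+(1-p)·5 = p·6+(1-p)·7 ⇒ p(1) = (1-p)(2) ⇒ p = 2/3

P1 mixes 2/3 on A; P2 mixes 1/5 on P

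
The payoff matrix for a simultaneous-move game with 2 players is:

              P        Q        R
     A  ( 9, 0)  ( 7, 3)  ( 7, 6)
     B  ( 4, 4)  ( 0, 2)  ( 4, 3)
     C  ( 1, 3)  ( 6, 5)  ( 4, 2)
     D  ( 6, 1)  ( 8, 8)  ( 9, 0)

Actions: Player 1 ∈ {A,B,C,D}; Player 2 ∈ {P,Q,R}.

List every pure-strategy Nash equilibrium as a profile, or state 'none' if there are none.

Nash profiles: (D,Q)

(A,P): not NE [P2→R gives 6>0]
(A,Q): not NE [P1→D gives 8>7; P2→R gives 6>3]
(A,R): not NE [P1→D gives 9>7]
(B,P): not NE [P1→A gives 9>4]
(B,Q): not NE [P1→D gives 8>0; P2→P gives 4>2]
(B,R): not NE [P1→D gives 9>4; P2→P gives 4>3]
(C,P): not NE [P1→A gives 9>1; P2→Q gives 5>3]
(C,Q): not NE [P1→D gives 8>6]
(C,R): not NE [P1→D gives 9>4; P2→Q gives 5>2]
(D,P): not NE [P1→A gives 9>6; P2→Q gives 8>1]
(D,Q): NE
(D,R): not NE [P2→Q gives 8>0]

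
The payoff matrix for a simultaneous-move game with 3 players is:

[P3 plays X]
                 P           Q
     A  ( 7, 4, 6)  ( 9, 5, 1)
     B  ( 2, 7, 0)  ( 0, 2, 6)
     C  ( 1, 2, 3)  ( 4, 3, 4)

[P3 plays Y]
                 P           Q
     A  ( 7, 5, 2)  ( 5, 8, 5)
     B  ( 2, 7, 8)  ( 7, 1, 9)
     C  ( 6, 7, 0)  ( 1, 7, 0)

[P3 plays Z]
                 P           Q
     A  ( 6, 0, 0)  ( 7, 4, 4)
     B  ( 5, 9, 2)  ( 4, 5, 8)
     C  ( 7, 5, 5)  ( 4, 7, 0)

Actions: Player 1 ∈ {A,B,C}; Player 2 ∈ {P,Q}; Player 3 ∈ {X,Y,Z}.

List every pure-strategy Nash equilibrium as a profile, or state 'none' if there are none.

(A,P,X): not NE [P2→Q gives 5>4]
(A,P,Y): not NE [P2→Q gives 8>5; P3→X gives 6>2]
(A,P,Z): not NE [P1→C gives 7>6; P2→Q gives 4>0; P3→X gives 6>0]
(A,Q,X): not NE [P3→Y gives 5>1]
(A,Q,Y): not NE [P1→B gives 7>5]
(A,Q,Z): not NE [P3→Y gives 5>4]
(B,P,X): not NE [P1→A gives 7>2; P3→Y gives 8>0]
(B,P,Y): not NE [P1→A gives 7>2]
(B,P,Z): not NE [P1→C gives 7>5; P3→Y gives 8>2]
(B,Q,X): not NE [P1→A gives 9>0; P2→P gives 7>2; P3→Y gives 9>6]
(B,Q,Y): not NE [P2→P gives 7>1]
(B,Q,Z): not NE [P1→A gives 7>4; P2→P gives 9>5; P3→Y gives 9>8]
(C,P,X): not NE [P1→A gives 7>1; P2→Q gives 3>2; P3→Z gives 5>3]
(C,P,Y): not NE [P1→A gives 7>6; P3→Z gives 5>0]
(C,P,Z): not NE [P2→Q gives 7>5]
(C,Q,X): not NE [P1→A gives 9>4]
(C,Q,Y): not NE [P1→B gives 7>1; P3→X gives 4>0]
(C,Q,Z): not NE [P1→A gives 7>4; P3→X gives 4>0]

PSNE: ∅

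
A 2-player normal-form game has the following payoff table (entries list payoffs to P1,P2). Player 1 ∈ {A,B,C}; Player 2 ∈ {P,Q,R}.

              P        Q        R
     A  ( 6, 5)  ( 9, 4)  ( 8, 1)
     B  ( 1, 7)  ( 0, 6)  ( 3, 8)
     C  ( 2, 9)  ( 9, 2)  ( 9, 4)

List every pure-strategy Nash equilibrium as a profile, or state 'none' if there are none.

Nash profiles: (A,P)

(A,P): NE
(A,Q): not NE [P2→P gives 5>4]
(A,R): not NE [P1→C gives 9>8; P2→P gives 5>1]
(B,P): not NE [P1→A gives 6>1; P2→R gives 8>7]
(B,Q): not NE [P1→C gives 9>0; P2→R gives 8>6]
(B,R): not NE [P1→C gives 9>3]
(C,P): not NE [P1→A gives 6>2]
(C,Q): not NE [P2→P gives 9>2]
(C,R): not NE [P2→P gives 9>4]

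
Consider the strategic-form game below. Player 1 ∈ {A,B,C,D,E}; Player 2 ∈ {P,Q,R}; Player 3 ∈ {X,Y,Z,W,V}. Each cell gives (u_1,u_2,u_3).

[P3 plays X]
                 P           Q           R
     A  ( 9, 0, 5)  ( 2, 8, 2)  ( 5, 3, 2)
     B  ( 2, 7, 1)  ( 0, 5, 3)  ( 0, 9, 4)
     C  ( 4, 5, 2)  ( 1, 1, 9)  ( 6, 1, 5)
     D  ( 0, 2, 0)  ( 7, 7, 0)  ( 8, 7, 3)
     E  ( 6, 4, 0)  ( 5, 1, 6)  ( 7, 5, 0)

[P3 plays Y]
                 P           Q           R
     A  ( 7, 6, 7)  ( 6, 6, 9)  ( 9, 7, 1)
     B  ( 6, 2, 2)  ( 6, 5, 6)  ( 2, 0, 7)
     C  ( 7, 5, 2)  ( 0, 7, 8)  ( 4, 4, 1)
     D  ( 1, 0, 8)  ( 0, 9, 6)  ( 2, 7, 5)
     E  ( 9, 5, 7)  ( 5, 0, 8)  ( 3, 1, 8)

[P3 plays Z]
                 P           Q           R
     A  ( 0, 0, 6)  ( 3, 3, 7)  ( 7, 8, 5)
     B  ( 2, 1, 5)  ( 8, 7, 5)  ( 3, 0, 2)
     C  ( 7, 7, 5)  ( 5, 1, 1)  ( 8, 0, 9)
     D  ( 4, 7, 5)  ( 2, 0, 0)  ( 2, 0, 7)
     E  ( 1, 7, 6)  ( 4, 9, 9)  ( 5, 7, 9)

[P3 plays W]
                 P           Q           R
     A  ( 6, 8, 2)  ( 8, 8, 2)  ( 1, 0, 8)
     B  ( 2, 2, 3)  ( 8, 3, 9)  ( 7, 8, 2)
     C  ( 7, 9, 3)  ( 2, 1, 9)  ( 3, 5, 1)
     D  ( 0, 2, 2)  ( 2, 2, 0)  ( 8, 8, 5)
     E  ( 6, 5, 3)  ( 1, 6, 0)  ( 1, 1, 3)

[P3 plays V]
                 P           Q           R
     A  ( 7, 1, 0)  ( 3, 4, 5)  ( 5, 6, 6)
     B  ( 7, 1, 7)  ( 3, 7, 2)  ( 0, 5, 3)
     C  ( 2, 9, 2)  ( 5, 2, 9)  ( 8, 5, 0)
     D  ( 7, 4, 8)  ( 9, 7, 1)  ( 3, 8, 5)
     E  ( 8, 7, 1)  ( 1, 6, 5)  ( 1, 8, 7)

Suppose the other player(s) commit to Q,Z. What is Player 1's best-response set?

u_1(A vs Q,Z) = 3
u_1(B vs Q,Z) = 8
u_1(C vs Q,Z) = 5
u_1(D vs Q,Z) = 2
u_1(E vs Q,Z) = 4
max payoff 8 at {B}

argmax u_1 = {B}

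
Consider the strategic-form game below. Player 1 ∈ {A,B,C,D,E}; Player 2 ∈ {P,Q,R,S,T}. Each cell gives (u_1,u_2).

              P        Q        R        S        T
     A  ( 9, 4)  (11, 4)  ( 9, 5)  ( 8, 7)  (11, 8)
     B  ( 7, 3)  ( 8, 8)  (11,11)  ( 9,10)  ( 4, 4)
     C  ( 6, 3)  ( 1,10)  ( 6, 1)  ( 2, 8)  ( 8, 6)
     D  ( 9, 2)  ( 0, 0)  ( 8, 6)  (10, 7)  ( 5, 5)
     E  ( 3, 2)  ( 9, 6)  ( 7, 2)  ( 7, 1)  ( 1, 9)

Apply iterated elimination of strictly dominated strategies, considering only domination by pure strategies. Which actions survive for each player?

P1 drop C (A beats it: P:9>6 Q:11>1 R:9>6 S:8>2 T:11>8)
P1 drop E (A beats it: P:9>3 Q:11>9 R:9>7 S:8>7 T:11>1)
P2 drop P (R beats it: A:5>4 B:11>3 D:6>2)
P2 drop Q (R beats it: A:5>4 B:11>8 D:6>0)
P1→{A,B,D} P2→{R,S,T}

IESDS → P1:{A,B,D} P2:{R,S,T}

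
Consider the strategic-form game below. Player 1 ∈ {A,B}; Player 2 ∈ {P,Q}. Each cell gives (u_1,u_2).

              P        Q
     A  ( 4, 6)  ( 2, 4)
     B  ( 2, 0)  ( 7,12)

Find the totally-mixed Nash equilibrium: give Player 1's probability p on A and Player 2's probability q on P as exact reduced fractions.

(p,q) = (6/7, 5/7)

P1 indiff ⇒ q·4+(1-q)·2 = q·2+(1-q)·7 ⇒ q(2) = (1-q)(5) ⇒ q = 5/7
P2 indiff ⇒ p·6+(1-p)·0 = p·4+(1-p)·12 ⇒ p(2) = (1-p)(12) ⇒ p = 6/7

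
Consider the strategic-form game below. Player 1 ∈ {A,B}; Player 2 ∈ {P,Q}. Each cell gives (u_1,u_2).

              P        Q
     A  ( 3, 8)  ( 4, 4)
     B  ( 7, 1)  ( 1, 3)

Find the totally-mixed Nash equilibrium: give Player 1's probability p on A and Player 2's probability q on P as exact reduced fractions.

P1 mixes 1/3 on A; P2 mixes 3/7 on P

P1 indiff ⇒ q·3+(1-q)·4 = q·7+(1-q)·1 ⇒ q(-4) = (1-q)(-3) ⇒ q = 3/7
P2 indiff ⇒ p·8+(1-p)·1 = p·4+(1-p)·3 ⇒ p(4) = (1-p)(2) ⇒ p = 1/3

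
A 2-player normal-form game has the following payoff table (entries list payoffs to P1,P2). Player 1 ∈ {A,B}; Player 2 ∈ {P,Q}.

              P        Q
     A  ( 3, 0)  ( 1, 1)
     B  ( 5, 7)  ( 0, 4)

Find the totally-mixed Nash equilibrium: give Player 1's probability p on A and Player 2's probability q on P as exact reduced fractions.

P1 indiff ⇒ q·3+(1-q)·1 = q·5+(1-q)·0 ⇒ q(-2) = (1-q)(-1) ⇒ q = 1/3
P2 indiff ⇒ p·0+(1-p)·7 = p·1+(1-p)·4 ⇒ p(-1) = (1-p)(-3) ⇒ p = 3/4

p=3/4, q=1/3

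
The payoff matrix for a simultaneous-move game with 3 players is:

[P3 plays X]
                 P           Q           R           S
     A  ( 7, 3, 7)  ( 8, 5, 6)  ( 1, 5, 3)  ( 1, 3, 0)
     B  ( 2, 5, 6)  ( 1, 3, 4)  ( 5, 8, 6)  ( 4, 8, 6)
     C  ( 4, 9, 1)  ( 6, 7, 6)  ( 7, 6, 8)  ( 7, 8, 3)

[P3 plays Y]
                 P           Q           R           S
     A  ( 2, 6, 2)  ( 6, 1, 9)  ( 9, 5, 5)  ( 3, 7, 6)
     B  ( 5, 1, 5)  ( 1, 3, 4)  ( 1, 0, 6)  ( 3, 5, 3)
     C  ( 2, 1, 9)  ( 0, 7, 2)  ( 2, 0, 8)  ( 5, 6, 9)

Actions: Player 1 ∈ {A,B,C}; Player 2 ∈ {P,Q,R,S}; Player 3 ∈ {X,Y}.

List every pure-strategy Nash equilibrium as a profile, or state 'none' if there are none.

(A,P,X): not NE [P2→R gives 5>3]
(A,P,Y): not NE [P1→B gives 5>2; P2→S gives 7>6; P3→X gives 7>2]
(A,Q,X): not NE [P3→Y gives 9>6]
(A,Q,Y): not NE [P2→S gives 7>1]
(A,R,X): not NE [P1→C gives 7>1; P3→Y gives 5>3]
(A,R,Y): not NE [P2→S gives 7>5]
(A,S,X): not NE [P1→C gives 7>1; P2→R gives 5>3; P3→Y gives 6>0]
(A,S,Y): not NE [P1→C gives 5>3]
(B,P,X): not NE [P1→A gives 7>2; P2→S gives 8>5]
(B,P,Y): not NE [P2→S gives 5>1; P3→X gives 6>5]
(B,Q,X): not NE [P1→A gives 8>1; P2→S gives 8>3]
(B,Q,Y): not NE [P1→A gives 6>1; P2→S gives 5>3]
(B,R,X): not NE [P1→C gives 7>5]
(B,R,Y): not NE [P1→A gives 9>1; P2→S gives 5>0]
(B,S,X): not NE [P1→C gives 7>4]
(B,S,Y): not NE [P1→C gives 5>3; P3→X gives 6>3]
(C,P,X): not NE [P1→A gives 7>4; P3→Y gives 9>1]
(C,P,Y): not NE [P1→B gives 5>2; P2→Q gives 7>1]
(C,Q,X): not NE [P1→A gives 8>6; P2→P gives 9>7]
(C,Q,Y): not NE [P1→A gives 6>0; P3→X gives 6>2]
(C,R,X): not NE [P2→P gives 9>6]
(C,R,Y): not NE [P1→A gives 9>2; P2→Q gives 7>0]
(C,S,X): not NE [P2→P gives 9>8; P3→Y gives 9>3]
(C,S,Y): not NE [P2→Q gives 7>6]

Equilibria: none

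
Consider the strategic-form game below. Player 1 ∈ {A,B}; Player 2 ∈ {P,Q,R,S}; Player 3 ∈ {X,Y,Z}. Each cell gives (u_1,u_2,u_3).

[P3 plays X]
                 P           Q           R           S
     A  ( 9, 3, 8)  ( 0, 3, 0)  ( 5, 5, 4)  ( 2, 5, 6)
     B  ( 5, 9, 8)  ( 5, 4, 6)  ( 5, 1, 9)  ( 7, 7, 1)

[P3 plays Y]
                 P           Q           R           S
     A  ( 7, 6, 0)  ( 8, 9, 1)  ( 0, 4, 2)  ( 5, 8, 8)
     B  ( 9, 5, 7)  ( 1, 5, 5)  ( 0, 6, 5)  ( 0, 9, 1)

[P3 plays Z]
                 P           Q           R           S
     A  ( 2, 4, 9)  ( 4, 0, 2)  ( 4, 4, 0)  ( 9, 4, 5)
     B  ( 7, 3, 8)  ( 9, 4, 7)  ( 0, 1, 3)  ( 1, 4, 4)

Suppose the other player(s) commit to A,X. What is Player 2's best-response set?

u_2(P vs A,X) = 3
u_2(Q vs A,X) = 3
u_2(R vs A,X) = 5
u_2(S vs A,X) = 5
max payoff 5 at {R,S}

argmax u_2 = {R,S}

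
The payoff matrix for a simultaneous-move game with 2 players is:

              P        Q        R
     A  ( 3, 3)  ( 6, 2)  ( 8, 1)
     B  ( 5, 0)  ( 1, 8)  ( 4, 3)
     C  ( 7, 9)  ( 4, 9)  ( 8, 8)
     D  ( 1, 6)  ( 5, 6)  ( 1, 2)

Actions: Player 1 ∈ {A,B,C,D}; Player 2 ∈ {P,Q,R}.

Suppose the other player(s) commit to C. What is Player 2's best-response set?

P2 best: {P,Q}

u_2(P vs C) = 9
u_2(Q vs C) = 9
u_2(R vs C) = 8
max payoff 9 at {P,Q}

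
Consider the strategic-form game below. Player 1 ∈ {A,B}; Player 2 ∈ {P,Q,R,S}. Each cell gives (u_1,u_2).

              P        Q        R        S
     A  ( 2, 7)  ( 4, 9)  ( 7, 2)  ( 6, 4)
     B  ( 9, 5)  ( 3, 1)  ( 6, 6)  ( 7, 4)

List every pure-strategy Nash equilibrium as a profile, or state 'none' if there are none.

PSNE = {(A,Q)}

(A,P): not NE [P1→B gives 9>2; P2→Q gives 9>7]
(A,Q): NE
(A,R): not NE [P2→Q gives 9>2]
(A,S): not NE [P1→B gives 7>6; P2→Q gives 9>4]
(B,P): not NE [P2→R gives 6>5]
(B,Q): not NE [P1→A gives 4>3; P2→R gives 6>1]
(B,R): not NE [P1→A gives 7>6]
(B,S): not NE [P2→R gives 6>4]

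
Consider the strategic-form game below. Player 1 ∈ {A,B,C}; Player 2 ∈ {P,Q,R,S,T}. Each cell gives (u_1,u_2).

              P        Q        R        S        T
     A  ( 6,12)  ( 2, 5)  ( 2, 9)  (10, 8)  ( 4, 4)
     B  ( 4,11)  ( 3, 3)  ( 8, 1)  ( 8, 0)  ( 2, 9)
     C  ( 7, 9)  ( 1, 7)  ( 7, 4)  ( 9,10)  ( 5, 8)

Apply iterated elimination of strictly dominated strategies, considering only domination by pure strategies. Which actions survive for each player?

P2 drop Q (P beats it: A:12>5 B:11>3 C:9>7)
P2 drop R (P beats it: A:12>9 B:11>1 C:9>4)
P1 drop B (A beats it: P:6>4 S:10>8 T:4>2)
P2 drop T (P beats it: A:12>4 C:9>8)
P1→{A,C} P2→{P,S}

Survivors P1:{A,C} P2:{P,S}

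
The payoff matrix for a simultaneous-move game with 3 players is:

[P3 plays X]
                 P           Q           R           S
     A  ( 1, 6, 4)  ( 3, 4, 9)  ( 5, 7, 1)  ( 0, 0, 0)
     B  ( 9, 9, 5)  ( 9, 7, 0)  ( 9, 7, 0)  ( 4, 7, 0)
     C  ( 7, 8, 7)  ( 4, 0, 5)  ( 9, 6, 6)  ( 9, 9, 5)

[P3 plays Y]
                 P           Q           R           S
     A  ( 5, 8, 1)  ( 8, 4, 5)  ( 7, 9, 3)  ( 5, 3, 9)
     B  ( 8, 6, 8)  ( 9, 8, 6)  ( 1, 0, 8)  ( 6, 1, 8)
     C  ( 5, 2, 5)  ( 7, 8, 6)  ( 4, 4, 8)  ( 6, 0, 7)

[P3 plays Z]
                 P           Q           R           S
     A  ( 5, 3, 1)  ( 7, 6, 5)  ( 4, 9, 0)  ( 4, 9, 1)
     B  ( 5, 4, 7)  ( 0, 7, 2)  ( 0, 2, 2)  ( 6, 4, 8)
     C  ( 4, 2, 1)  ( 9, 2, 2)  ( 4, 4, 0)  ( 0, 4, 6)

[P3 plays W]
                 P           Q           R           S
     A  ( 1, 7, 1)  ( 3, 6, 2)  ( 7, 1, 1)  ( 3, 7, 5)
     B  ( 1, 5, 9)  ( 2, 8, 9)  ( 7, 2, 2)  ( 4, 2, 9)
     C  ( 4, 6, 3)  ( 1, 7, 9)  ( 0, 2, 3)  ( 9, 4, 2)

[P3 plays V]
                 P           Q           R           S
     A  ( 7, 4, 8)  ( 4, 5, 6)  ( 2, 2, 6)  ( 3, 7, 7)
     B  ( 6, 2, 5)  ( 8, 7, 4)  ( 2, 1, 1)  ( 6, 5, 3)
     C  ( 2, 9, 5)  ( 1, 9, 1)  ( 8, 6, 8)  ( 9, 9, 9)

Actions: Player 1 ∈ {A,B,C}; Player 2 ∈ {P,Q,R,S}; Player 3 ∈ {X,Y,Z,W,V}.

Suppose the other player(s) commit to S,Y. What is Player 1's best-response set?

u_1(A vs S,Y) = 5
u_1(B vs S,Y) = 6
u_1(C vs S,Y) = 6
max payoff 6 at {B,C}

P1 best: {B,C}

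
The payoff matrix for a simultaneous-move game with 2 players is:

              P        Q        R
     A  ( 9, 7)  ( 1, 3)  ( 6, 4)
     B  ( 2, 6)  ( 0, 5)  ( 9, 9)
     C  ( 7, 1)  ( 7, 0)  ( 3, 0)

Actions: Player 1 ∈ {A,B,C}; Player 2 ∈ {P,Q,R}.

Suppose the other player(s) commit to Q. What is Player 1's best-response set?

u_1(A vs Q) = 1
u_1(B vs Q) = 0
u_1(C vs Q) = 7
max payoff 7 at {C}

BR_1 = {C}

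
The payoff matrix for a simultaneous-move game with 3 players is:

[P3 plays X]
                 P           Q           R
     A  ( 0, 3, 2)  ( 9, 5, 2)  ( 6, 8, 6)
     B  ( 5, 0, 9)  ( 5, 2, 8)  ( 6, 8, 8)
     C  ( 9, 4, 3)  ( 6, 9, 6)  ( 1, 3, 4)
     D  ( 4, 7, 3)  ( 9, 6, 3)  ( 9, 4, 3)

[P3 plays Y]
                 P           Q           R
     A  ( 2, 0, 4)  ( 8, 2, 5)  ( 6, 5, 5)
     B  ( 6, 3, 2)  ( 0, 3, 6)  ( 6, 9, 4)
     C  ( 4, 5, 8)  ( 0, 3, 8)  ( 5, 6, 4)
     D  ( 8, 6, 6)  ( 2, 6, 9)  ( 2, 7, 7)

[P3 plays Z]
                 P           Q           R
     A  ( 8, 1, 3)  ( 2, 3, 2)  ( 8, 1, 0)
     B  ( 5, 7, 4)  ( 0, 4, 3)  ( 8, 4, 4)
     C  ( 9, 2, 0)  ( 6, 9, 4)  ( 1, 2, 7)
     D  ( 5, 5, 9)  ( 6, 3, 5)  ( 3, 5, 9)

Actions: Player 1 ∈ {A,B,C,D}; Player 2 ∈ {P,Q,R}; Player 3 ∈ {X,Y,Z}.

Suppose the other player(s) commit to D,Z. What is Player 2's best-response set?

u_2(P vs D,Z) = 5
u_2(Q vs D,Z) = 3
u_2(R vs D,Z) = 5
max payoff 5 at {P,R}

P2 best: {P,R}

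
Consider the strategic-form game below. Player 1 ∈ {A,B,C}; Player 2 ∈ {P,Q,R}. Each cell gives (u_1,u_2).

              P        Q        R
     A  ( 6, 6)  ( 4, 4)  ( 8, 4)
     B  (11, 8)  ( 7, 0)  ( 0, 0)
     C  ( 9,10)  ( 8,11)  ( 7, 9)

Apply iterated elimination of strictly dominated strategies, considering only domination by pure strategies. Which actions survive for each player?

P2 drop R (P beats it: A:6>4 B:8>0 C:10>9)
P1 drop A (B beats it: P:11>6 Q:7>4)
P1→{B,C} P2→{P,Q}

IESDS → P1:{B,C} P2:{P,Q}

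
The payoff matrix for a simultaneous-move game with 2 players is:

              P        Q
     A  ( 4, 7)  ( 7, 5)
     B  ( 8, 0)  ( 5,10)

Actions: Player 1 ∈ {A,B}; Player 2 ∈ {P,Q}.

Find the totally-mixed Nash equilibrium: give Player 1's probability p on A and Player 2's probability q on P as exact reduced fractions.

(p,q) = (5/6, 1/3)

P1 indiff ⇒ q·4+(1-q)·7 = q·8+(1-q)·5 ⇒ q(-4) = (1-q)(-2) ⇒ q = 1/3
P2 indiff ⇒ p·7+(1-p)·0 = p·5+(1-p)·10 ⇒ p(2) = (1-p)(10) ⇒ p = 5/6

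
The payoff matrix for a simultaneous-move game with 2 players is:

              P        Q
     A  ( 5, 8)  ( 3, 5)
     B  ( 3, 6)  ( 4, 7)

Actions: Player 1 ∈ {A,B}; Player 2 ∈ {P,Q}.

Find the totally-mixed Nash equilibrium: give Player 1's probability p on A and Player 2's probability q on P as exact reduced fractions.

P1 indiff ⇒ q·5+(1-q)·3 = q·3+(1-q)·4 ⇒ q(2) = (1-q)(1) ⇒ q = 1/3
P2 indiff ⇒ p·8+(1-p)·6 = p·5+(1-p)·7 ⇒ p(3) = (1-p)(1) ⇒ p = 1/4

P1 mixes 1/4 on A; P2 mixes 1/3 on P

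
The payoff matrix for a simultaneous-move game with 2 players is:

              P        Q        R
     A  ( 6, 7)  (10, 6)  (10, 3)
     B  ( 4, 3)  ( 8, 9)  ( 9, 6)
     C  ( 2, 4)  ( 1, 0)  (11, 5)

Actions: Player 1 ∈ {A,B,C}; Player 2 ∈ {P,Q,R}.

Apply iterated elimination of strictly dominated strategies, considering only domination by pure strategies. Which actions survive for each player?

Survivors P1:{A,C} P2:{P,R}

P1 drop B (A beats it: P:6>4 Q:10>8 R:10>9)
P2 drop Q (P beats it: A:7>6 C:4>0)
P1→{A,C} P2→{P,R}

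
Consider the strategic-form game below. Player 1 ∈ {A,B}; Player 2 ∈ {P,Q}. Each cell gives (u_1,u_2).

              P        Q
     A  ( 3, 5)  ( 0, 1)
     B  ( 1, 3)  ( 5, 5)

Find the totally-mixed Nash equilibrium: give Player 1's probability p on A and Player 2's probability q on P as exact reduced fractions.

(p,q) = (1/3, 5/7)

P1 indiff ⇒ q·3+(1-q)·0 = q·1+(1-q)·5 ⇒ q(2) = (1-q)(5) ⇒ q = 5/7
P2 indiff ⇒ p·5+(1-p)·3 = p·1+(1-p)·5 ⇒ p(4) = (1-p)(2) ⇒ p = 1/3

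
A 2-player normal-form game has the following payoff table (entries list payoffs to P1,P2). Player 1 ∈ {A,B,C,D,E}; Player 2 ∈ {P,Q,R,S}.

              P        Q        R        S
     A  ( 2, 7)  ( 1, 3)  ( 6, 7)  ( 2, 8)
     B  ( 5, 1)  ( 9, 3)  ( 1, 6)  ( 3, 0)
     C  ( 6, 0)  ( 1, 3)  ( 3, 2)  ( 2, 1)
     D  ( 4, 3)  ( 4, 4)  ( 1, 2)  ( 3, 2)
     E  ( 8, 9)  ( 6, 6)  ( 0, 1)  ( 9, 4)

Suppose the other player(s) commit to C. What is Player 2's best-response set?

P2 best: {Q}

u_2(P vs C) = 0
u_2(Q vs C) = 3
u_2(R vs C) = 2
u_2(S vs C) = 1
max payoff 3 at {Q}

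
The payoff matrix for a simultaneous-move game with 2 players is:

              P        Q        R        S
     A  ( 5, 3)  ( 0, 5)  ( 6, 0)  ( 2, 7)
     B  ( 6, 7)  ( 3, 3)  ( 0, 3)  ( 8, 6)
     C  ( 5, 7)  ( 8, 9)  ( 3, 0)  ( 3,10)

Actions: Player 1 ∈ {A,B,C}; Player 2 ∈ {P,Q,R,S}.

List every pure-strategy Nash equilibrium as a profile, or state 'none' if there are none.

(A,P): not NE [P1→B gives 6>5; P2→S gives 7>3]
(A,Q): not NE [P1→C gives 8>0; P2→S gives 7>5]
(A,R): not NE [P2→S gives 7>0]
(A,S): not NE [P1→B gives 8>2]
(B,P): NE
(B,Q): not NE [P1→C gives 8>3; P2→P gives 7>3]
(B,R): not NE [P1→A gives 6>0; P2→P gives 7>3]
(B,S): not NE [P2→P gives 7>6]
(C,P): not NE [P1→B gives 6>5; P2→S gives 10>7]
(C,Q): not NE [P2→S gives 10>9]
(C,R): not NE [P1→A gives 6>3; P2→S gives 10>0]
(C,S): not NE [P1→B gives 8>3]

PSNE = {(B,P)}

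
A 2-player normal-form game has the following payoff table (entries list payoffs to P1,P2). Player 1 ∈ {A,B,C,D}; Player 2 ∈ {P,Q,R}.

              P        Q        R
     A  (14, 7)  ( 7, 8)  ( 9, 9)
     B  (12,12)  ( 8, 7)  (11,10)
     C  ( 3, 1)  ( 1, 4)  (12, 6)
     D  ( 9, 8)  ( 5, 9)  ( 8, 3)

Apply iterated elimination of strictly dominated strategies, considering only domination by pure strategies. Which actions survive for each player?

P1 drop D (A beats it: P:14>9 Q:7>5 R:9>8)
P2 drop Q (R beats it: A:9>8 B:10>7 C:6>4)
P1→{A,B,C} P2→{P,R}

Survivors P1:{A,B,C} P2:{P,R}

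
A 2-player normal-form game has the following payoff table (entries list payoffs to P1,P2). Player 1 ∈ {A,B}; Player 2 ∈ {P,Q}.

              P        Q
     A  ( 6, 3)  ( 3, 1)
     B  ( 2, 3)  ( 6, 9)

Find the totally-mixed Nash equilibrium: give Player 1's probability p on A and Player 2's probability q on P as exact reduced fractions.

P1 mixes 3/4 on A; P2 mixes 3/7 on P

P1 indiff ⇒ q·6+(1-q)·3 = q·2+(1-q)·6 ⇒ q(4) = (1-q)(3) ⇒ q = 3/7
P2 indiff ⇒ p·3+(1-p)·3 = p·1+(1-p)·9 ⇒ p(2) = (1-p)(6) ⇒ p = 3/4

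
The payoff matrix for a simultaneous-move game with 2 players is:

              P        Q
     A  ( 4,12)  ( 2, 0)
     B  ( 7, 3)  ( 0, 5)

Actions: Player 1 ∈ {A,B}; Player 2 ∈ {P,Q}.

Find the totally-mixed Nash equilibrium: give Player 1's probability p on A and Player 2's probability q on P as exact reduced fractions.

p=1/7, q=2/5

P1 indiff ⇒ q·4+(1-q)·2 = q·7+(1-q)·0 ⇒ q(-3) = (1-q)(-2) ⇒ q = 2/5
P2 indiff ⇒ p·12+(1-p)·3 = p·0+(1-p)·5 ⇒ p(12) = (1-p)(2) ⇒ p = 1/7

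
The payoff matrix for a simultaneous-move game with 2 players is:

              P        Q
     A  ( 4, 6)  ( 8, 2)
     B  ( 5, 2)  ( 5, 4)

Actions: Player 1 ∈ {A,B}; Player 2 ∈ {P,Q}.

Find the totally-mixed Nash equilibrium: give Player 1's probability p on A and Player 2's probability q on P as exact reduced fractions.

P1 mixes 1/3 on A; P2 mixes 3/4 on P

P1 indiff ⇒ q·4+(1-q)·8 = q·5+(1-q)·5 ⇒ q(-1) = (1-q)(-3) ⇒ q = 3/4
P2 indiff ⇒ p·6+(1-p)·2 = p·2+(1-p)·4 ⇒ p(4) = (1-p)(2) ⇒ p = 1/3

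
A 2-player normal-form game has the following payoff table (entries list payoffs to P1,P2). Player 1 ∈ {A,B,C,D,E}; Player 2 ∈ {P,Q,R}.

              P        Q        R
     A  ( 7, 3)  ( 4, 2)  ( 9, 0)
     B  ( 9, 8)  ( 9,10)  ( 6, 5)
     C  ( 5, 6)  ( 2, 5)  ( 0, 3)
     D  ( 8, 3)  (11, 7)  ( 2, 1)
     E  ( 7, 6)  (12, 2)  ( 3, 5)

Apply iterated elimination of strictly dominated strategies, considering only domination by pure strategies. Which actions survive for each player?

P1 drop C (A beats it: P:7>5 Q:4>2 R:9>0)
P2 drop R (P beats it: A:3>0 B:8>5 D:3>1 E:6>5)
P1 drop A (B beats it: P:9>7 Q:9>4)
P1→{B,D,E} P2→{P,Q}

IESDS → P1:{B,D,E} P2:{P,Q}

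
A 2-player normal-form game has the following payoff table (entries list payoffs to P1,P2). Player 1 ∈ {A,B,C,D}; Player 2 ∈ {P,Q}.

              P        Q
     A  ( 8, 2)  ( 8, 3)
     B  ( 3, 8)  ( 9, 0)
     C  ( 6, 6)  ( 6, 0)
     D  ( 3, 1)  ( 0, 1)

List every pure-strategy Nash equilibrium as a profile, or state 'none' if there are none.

(A,P): not NE [P2→Q gives 3>2]
(A,Q): not NE [P1→B gives 9>8]
(B,P): not NE [P1→A gives 8>3]
(B,Q): not NE [P2→P gives 8>0]
(C,P): not NE [P1→A gives 8>6]
(C,Q): not NE [P1→B gives 9>6; P2→P gives 6>0]
(D,P): not NE [P1→A gives 8>3]
(D,Q): not NE [P1→B gives 9>0]

Equilibria: none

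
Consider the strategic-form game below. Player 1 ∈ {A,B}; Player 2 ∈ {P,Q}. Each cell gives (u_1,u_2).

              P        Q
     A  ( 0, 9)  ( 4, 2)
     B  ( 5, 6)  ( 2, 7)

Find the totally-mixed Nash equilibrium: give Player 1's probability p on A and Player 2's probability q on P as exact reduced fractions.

P1 mixes 1/8 on A; P2 mixes 2/7 on P

P1 indiff ⇒ q·0+(1-q)·4 = q·5+(1-q)·2 ⇒ q(-5) = (1-q)(-2) ⇒ q = 2/7
P2 indiff ⇒ p·9+(1-p)·6 = p·2+(1-p)·7 ⇒ p(7) = (1-p)(1) ⇒ p = 1/8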